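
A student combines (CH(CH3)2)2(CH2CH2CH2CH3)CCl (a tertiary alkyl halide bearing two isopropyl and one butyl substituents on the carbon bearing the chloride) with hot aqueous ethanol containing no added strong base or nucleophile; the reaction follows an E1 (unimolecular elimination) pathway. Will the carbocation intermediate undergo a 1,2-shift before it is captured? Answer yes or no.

The first-formed carbocation is tertiary.
No single 1,2-shift to an adjacent carbon would produce a more-substituted cation than the one already present, so no rearrangement occurs.

no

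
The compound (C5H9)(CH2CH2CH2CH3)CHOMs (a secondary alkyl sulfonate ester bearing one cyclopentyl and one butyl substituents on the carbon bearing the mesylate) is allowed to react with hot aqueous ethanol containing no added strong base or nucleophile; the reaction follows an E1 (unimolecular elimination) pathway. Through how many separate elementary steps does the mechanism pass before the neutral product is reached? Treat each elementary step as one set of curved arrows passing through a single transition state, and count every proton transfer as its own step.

3

Step 1: Rate-determining heterolysis of the C–O bond gives MsO⁻ and a secondary carbocation.
Step 2: A 1,2-hydride shift from the adjacent cyclopentyl carbon moves the positive charge from the secondary centre to an adjacent carbon, generating a more stable tertiary carbocation.
Step 3: A weak base (a water (or ethanol) molecule from the solvent) removes a proton from a carbon adjacent to the cationic centre; the electrons of that C–H bond become the new π(C=C) bond, giving the alkene.
Total: 3 elementary steps.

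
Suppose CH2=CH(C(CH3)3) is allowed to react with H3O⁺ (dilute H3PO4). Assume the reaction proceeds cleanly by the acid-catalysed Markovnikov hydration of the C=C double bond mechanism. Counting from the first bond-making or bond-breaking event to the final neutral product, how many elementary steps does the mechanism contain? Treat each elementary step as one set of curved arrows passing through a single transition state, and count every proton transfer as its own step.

4

Step 1: Electrophilic addition begins with the π(C=C) electrons forming a bond to the proton of H3O⁺. Following Markovnikov's rule, the resulting cation is secondary. H2O is released.
Step 2: A 1,2-methyl shift from the adjacent tert-butyl carbon moves the positive charge from the secondary centre to an adjacent carbon, generating a more stable tertiary carbocation.
Step 3: Nucleophilic capture of the cation by H2O produces the protonated alcohol (an oxonium ion).
Step 4: Proton transfer from the O–H of the oxonium ion to H2O completes the catalytic cycle and yields the alcohol.
Total: 4 elementary steps.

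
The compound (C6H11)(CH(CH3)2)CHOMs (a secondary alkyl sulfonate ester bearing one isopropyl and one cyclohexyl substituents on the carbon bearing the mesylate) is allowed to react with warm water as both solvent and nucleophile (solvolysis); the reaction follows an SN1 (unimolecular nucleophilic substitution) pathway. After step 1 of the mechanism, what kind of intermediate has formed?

Step 1: Unassisted departure of MsO⁻ (taking the C–O bonding pair) generates a secondary carbocation.
After step 1 the species present is a secondary carbocation.

secondary carbocation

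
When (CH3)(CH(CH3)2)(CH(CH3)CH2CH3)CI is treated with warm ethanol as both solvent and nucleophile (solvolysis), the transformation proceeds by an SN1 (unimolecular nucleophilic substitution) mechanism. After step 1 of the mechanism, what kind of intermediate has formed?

Step 1: The C–I bond breaks with both electrons going to the iodide; I⁻ leaves and a tertiary carbocation remains.
After step 1 the species present is a tertiary carbocation.

tertiary carbocation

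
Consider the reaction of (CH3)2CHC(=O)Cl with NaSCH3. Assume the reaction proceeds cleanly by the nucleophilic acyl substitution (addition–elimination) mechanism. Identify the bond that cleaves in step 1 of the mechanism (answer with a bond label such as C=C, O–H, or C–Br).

π(C=O)

Step 1: CH3S⁻ adds to the carbonyl carbon; the C=O π electrons shift onto oxygen and a tetrahedral alkoxide intermediate forms.
The bond broken in this step is the π(C=O) bond.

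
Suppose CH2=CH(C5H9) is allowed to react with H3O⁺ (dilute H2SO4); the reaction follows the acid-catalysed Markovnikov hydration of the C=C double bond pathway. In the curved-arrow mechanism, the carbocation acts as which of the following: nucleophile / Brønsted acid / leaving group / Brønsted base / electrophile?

Step 3: Water acts as the nucleophile: an oxygen lone pair bonds to the cationic carbon, giving an oxonium-ion intermediate.
The carbocation accepts an electron pair into an empty or π* orbital — it is the electrophile.

electrophile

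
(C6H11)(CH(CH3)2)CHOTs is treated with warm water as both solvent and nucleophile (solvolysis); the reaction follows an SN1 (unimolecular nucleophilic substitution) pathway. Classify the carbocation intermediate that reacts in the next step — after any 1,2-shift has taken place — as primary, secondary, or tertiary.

Step 1: Unassisted departure of TsO⁻ (taking the C–O bonding pair) generates a secondary carbocation.
Step 2: A 1,2-hydride shift from the adjacent isopropyl carbon moves the positive charge from the secondary centre to an adjacent carbon, generating a more stable tertiary carbocation.
The cation rearranges from secondary to tertiary via a 1,2-hydride shift from the adjacent isopropyl carbon; the tertiary cation is what reacts next.

tertiary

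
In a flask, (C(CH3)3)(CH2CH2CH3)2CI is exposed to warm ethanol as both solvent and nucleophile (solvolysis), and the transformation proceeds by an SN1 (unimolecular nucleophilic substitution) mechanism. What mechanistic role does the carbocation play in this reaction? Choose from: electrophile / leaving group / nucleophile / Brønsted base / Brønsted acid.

electrophile

Step 2: A lone pair on the oxygen of CH3CH2OH attacks the carbocation, forming a new C–O σ-bond and an oxonium ion.
The carbocation accepts an electron pair into an empty or π* orbital — it is the electrophile.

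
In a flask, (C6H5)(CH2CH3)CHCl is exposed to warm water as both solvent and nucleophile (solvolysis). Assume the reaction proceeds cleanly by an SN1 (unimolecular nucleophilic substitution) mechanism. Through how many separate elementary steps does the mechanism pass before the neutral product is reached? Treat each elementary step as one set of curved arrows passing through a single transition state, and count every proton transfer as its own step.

3

Step 1: The C–Cl bond breaks with both electrons going to the chloride; Cl⁻ leaves and a secondary carbocation remains.
(No 1,2-shift: no single shift to an adjacent carbon would give a more stable cation.)
Step 2: A lone pair on the oxygen of H2O attacks the carbocation, forming a new C–O σ-bond and an oxonium ion.
Step 3: A second solvent molecule removes the proton on oxygen, giving the neutral alcohol product.
Total: 3 elementary steps.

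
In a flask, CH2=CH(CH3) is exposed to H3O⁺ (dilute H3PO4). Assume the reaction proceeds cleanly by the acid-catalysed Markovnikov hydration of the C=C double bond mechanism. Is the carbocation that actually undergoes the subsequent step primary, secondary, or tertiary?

secondary

Step 1: Protonation of the alkene by H3O⁺: the π bond acts as the nucleophile and picks up H⁺, giving the more stable (Markovnikov) secondary carbocation. H2O is released.
No single 1,2-shift to an adjacent carbon would give a more-substituted cation, so no rearrangement occurs.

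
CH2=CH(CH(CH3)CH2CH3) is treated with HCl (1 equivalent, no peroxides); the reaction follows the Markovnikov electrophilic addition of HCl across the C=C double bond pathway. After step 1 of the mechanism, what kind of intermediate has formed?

Step 1: Protonation of the alkene by HCl: the π bond acts as the nucleophile and picks up H⁺, giving the more stable (Markovnikov) secondary carbocation. The H–Cl bond breaks heterolytically, releasing Cl⁻.
After step 1 the species present is a secondary carbocation.

secondary carbocation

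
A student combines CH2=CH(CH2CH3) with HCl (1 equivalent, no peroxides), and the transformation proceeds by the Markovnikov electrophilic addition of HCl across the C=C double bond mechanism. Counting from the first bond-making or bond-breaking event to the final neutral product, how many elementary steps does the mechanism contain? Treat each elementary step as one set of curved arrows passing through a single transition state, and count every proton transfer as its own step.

2

Step 1: The π electrons of the C=C bond attack a proton of HCl; Markovnikov addition places the new C–H on the less-substituted alkene carbon, so the positive charge ends up on the more-substituted carbon — a secondary carbocation. The H–Cl bond breaks heterolytically, releasing Cl⁻.
(No 1,2-shift: no single shift to an adjacent carbon would give a more stable cation.)
Step 2: The Cl⁻ anion donates a lone pair to the carbocation, forming the new C–Cl σ-bond and giving the neutral alkyl halide.
Total: 2 elementary steps.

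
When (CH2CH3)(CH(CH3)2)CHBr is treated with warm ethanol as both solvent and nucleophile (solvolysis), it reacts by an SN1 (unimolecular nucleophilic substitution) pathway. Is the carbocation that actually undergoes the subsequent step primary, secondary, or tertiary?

tertiary

Step 1: The C–Br bond breaks with both electrons going to the bromide; Br⁻ leaves and a secondary carbocation remains.
Step 2: A hydride (H with its bonding pair) migrates from the adjacent isopropyl carbon to the cationic centre — a 1,2-hydride shift — upgrading the secondary cation to a tertiary one.
The cation rearranges from secondary to tertiary via a 1,2-hydride shift from the adjacent isopropyl carbon; the tertiary cation is what reacts next.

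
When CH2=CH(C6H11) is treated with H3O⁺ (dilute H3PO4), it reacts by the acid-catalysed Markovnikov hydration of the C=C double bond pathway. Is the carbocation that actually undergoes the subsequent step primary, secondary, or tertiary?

tertiary

Step 1: The π electrons of the C=C bond attack a proton of H3O⁺; Markovnikov addition places the new C–H on the less-substituted alkene carbon, so the positive charge ends up on the more-substituted carbon — a secondary carbocation. H2O is released.
Step 2: A hydride (H with its bonding pair) migrates from the adjacent cyclohexyl carbon to the cationic centre — a 1,2-hydride shift — upgrading the secondary cation to a tertiary one.
The cation rearranges from secondary to tertiary via a 1,2-hydride shift from the adjacent cyclohexyl carbon; the tertiary cation is what reacts next.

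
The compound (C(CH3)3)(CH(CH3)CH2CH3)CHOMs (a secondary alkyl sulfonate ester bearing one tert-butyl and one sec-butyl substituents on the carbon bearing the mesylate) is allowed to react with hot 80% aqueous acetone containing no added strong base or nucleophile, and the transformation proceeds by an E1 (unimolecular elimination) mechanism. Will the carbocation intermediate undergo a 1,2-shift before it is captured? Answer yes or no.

yes

The first-formed carbocation is secondary.
The adjacent sec-butyl carbon already bears 2 other carbon substituents and has a hydrogen to migrate; after a 1,2-hydride shift from that carbon the positive charge sits on a tertiary centre.
Tertiary is more stable than secondary, so the shift occurs.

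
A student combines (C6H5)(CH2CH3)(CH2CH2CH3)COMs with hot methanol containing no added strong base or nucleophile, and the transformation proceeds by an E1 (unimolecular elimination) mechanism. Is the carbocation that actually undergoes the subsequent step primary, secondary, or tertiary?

tertiary

Step 1: Ionisation: the C–O σ-bond cleaves heterolytically; both bonding electrons depart with MsO⁻, leaving a tertiary carbocation at the α-carbon.
No single 1,2-shift to an adjacent carbon would give a more-substituted cation, so no rearrangement occurs.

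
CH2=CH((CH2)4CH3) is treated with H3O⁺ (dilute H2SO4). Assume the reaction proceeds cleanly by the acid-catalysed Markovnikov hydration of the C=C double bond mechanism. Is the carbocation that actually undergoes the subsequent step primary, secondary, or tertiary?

Step 1: Electrophilic addition begins with the π(C=C) electrons forming a bond to the proton of H3O⁺. Following Markovnikov's rule, the resulting cation is secondary. H2O is released.
No single 1,2-shift to an adjacent carbon would give a more-substituted cation, so no rearrangement occurs.

secondary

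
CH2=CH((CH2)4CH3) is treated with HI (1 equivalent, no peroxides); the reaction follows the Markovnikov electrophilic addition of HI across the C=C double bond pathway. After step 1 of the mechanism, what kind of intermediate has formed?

Step 1: Protonation of the alkene by HI: the π bond acts as the nucleophile and picks up H⁺, giving the more stable (Markovnikov) secondary carbocation. The H–I bond breaks heterolytically, releasing I⁻.
After step 1 the species present is a secondary carbocation.

secondary carbocation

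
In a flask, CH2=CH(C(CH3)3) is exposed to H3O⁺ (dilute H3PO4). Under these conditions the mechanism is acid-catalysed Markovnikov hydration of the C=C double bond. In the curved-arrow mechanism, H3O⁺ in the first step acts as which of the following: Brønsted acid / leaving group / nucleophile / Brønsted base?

Brønsted acid

Step 1: Protonation of the alkene by H3O⁺: the π bond acts as the nucleophile and picks up H⁺, giving the more stable (Markovnikov) secondary carbocation. H2O is released.
H3O⁺ in the first step donates a proton in a proton-transfer step — a Brønsted acid.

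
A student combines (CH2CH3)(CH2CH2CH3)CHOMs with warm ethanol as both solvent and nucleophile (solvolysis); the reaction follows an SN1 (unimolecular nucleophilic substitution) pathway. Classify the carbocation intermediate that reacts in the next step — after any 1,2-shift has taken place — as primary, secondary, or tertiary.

secondary

Step 1: Unassisted departure of MsO⁻ (taking the C–O bonding pair) generates a secondary carbocation.
No single 1,2-shift to an adjacent carbon would give a more-substituted cation, so no rearrangement occurs.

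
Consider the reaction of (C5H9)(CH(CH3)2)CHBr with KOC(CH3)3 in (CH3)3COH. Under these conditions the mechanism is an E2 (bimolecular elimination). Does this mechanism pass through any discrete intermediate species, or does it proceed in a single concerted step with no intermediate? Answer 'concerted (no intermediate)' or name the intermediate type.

concerted (no intermediate)

Concerted anti-periplanar elimination: (CH3)3CO⁻ abstracts a β-H while Br⁻ leaves, and the C–H electrons become the new C=C π bond — all in a single transition state.
All bond changes occur in one transition state; no discrete intermediate is formed.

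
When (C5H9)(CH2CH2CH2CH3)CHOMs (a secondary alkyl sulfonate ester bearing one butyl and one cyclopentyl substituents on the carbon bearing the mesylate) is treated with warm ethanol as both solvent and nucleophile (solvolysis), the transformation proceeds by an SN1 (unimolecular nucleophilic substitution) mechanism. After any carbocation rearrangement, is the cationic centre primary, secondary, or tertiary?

Step 1: Unassisted departure of MsO⁻ (taking the C–O bonding pair) generates a secondary carbocation.
Step 2: A 1,2-hydride shift from the adjacent cyclopentyl carbon moves the positive charge from the secondary centre to an adjacent carbon, generating a more stable tertiary carbocation.
The cation rearranges from secondary to tertiary via a 1,2-hydride shift from the adjacent cyclopentyl carbon; the tertiary cation is what reacts next.

tertiary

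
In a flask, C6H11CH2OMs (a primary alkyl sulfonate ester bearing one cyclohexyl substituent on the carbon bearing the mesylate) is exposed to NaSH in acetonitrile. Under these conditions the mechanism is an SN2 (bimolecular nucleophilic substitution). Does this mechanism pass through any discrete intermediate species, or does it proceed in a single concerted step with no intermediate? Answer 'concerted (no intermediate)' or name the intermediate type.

The hydrosulfide nucleophile donates a lone pair from S to the α-carbon in a backside attack; simultaneously the C–O σ-bond breaks and both of its electrons leave with MsO⁻. One concerted step with inversion of configuration.
All bond changes occur in one transition state; no discrete intermediate is formed.

concerted (no intermediate)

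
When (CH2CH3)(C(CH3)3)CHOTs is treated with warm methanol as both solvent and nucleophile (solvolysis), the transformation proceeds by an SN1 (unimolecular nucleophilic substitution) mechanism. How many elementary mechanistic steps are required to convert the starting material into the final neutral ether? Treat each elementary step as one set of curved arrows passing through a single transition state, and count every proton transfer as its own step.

4

Step 1: Rate-determining heterolysis of the C–O bond gives TsO⁻ and a secondary carbocation.
Step 2: Carbocation rearrangement: a 1,2-methyl shift from the adjacent tert-butyl carbon converts the initially-formed secondary cation into the more stable tertiary cation.
Step 3: A lone pair on the oxygen of CH3OH attacks the carbocation, forming a new C–O σ-bond and an oxonium ion.
Step 4: A second solvent molecule removes the proton on oxygen, giving the neutral ether product.
Total: 4 elementary steps.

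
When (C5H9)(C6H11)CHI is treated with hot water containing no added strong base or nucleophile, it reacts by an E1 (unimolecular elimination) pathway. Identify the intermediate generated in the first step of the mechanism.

secondary carbocation

Step 1: Rate-determining heterolysis of the C–I bond gives I⁻ and a secondary carbocation.
After step 1 the species present is a secondary carbocation.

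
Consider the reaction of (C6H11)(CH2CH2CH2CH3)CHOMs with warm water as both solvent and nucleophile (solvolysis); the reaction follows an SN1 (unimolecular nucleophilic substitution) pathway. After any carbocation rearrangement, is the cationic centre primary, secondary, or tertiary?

Step 1: Ionisation: the C–O σ-bond cleaves heterolytically; both bonding electrons depart with MsO⁻, leaving a secondary carbocation at the α-carbon.
Step 2: Carbocation rearrangement: a 1,2-hydride shift from the adjacent cyclohexyl carbon converts the initially-formed secondary cation into the more stable tertiary cation.
The cation rearranges from secondary to tertiary via a 1,2-hydride shift from the adjacent cyclohexyl carbon; the tertiary cation is what reacts next.

tertiary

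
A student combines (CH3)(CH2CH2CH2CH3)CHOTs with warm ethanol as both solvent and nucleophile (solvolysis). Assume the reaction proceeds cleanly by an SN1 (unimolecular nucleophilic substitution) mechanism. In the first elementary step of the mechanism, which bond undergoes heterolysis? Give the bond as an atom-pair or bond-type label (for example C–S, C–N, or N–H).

C–O

Step 1: Ionisation: the C–O σ-bond cleaves heterolytically; both bonding electrons depart with TsO⁻, leaving a secondary carbocation at the α-carbon.
The bond broken in this step is the C–O bond.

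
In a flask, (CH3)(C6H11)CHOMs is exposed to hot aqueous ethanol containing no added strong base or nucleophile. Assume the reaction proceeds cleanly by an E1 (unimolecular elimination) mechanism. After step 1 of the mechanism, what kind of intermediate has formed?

secondary carbocation

Step 1: Rate-determining heterolysis of the C–O bond gives MsO⁻ and a secondary carbocation.
After step 1 the species present is a secondary carbocation.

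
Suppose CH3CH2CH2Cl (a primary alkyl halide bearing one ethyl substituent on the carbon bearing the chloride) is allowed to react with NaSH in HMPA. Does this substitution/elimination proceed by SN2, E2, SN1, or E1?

SN2

Conditions: a primary substrate with a strong nucleophile in the polar aprotic solvent HMPA.
These conditions are the textbook signature of the SN2 pathway.
An unhindered substrate with a strong nucleophile in a polar aprotic solvent favours one-step backside displacement.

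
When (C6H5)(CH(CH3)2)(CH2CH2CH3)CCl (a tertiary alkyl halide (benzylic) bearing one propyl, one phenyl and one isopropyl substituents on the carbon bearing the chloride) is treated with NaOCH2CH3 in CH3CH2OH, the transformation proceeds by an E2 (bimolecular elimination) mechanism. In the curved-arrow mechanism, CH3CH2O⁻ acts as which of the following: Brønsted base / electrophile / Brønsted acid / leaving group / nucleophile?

Step 1: The strong base CH3CH2O⁻ removes a β-hydrogen; in the same concerted event the electrons of the breaking C–H bond form the new π(C=C) bond and the C–Cl σ-bond breaks, expelling Cl⁻. Anti-periplanar geometry; one transition state.
CH3CH2O⁻ accepts a proton in a proton-transfer step — a Brønsted base.

Brønsted base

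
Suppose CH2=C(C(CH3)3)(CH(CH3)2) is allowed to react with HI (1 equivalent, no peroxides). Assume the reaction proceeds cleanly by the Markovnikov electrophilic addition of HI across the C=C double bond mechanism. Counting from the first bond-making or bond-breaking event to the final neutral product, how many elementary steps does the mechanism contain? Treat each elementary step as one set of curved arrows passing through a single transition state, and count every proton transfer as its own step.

2

Step 1: Protonation of the alkene by HI: the π bond acts as the nucleophile and picks up H⁺, giving the more stable (Markovnikov) tertiary carbocation. The H–I bond breaks heterolytically, releasing I⁻.
(No 1,2-shift: no single shift to an adjacent carbon would give a more stable cation.)
Step 2: Nucleophilic attack by I⁻ on the carbocation completes the addition, giving R–I.
Total: 2 elementary steps.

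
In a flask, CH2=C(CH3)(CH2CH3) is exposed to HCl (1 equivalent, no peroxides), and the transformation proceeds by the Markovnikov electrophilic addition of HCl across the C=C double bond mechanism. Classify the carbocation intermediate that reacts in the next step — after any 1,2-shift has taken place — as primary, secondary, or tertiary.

Step 1: Electrophilic addition begins with the π(C=C) electrons forming a bond to the proton of HCl. Following Markovnikov's rule, the resulting cation is tertiary. The H–Cl bond breaks heterolytically, releasing Cl⁻.
No single 1,2-shift to an adjacent carbon would give a more-substituted cation, so no rearrangement occurs.

tertiary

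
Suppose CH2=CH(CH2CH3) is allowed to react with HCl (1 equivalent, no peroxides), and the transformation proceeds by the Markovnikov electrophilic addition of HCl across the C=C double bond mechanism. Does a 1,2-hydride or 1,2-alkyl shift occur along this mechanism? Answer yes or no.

no

The first-formed carbocation is secondary.
No single 1,2-shift to an adjacent carbon would produce a more-substituted cation than the one already present, so no rearrangement occurs.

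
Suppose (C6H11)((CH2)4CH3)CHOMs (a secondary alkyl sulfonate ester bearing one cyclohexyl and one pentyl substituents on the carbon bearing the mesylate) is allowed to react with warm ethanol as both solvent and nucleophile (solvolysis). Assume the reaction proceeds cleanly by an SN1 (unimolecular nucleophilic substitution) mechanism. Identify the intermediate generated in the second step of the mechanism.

Step 1: Rate-determining heterolysis of the C–O bond gives MsO⁻ and a secondary carbocation.
Step 2: A 1,2-hydride shift from the adjacent cyclohexyl carbon moves the positive charge from the secondary centre to an adjacent carbon, generating a more stable tertiary carbocation.
After step 2 the species present is a tertiary carbocation.

tertiary carbocation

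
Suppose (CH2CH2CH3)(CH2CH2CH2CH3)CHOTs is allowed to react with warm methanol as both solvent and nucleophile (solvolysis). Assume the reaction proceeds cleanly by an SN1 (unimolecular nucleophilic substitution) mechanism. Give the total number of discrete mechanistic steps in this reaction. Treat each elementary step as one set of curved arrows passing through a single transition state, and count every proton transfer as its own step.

Step 1: The C–O bond breaks with both electrons going to the tosylate; TsO⁻ leaves and a secondary carbocation remains.
(No 1,2-shift: no single shift to an adjacent carbon would give a more stable cation.)
Step 2: Nucleophilic capture: the oxygen of CH3OH bonds to the cationic carbon, producing an oxonium-ion intermediate.
Step 3: A second solvent molecule removes the proton on oxygen, giving the neutral ether product.
Total: 3 elementary steps.

3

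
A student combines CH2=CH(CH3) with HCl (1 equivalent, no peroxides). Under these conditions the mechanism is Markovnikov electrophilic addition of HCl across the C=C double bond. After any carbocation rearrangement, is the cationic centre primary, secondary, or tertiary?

Step 1: Protonation of the alkene by HCl: the π bond acts as the nucleophile and picks up H⁺, giving the more stable (Markovnikov) secondary carbocation. The H–Cl bond breaks heterolytically, releasing Cl⁻.
No single 1,2-shift to an adjacent carbon would give a more-substituted cation, so no rearrangement occurs.

secondary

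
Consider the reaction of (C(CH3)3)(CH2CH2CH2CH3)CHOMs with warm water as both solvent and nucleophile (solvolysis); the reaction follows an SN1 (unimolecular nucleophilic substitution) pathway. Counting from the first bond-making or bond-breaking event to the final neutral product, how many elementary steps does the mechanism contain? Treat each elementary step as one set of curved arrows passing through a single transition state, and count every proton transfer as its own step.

Step 1: Unassisted departure of MsO⁻ (taking the C–O bonding pair) generates a secondary carbocation.
Step 2: Carbocation rearrangement: a 1,2-methyl shift from the adjacent tert-butyl carbon converts the initially-formed secondary cation into the more stable tertiary cation.
Step 3: Nucleophilic capture: the oxygen of H2O bonds to the cationic carbon, producing an oxonium-ion intermediate.
Step 4: Deprotonation of the oxonium oxygen by solvent water yields the neutral alcohol.
Total: 4 elementary steps.

4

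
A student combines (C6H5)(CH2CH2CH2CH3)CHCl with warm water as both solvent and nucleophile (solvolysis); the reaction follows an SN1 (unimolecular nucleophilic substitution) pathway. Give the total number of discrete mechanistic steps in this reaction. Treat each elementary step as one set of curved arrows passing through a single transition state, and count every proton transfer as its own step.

Step 1: The C–Cl bond breaks with both electrons going to the chloride; Cl⁻ leaves and a secondary carbocation remains.
(No 1,2-shift: no single shift to an adjacent carbon would give a more stable cation.)
Step 2: Nucleophilic capture: the oxygen of H2O bonds to the cationic carbon, producing an oxonium-ion intermediate.
Step 3: A second solvent molecule removes the proton on oxygen, giving the neutral alcohol product.
Total: 3 elementary steps.

3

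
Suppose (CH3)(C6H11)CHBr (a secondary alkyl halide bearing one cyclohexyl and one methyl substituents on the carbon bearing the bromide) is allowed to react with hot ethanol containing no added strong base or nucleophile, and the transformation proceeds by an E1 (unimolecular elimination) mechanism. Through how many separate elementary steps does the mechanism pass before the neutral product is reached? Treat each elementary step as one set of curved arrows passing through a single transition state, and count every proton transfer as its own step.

3

Step 1: Ionisation: the C–Br σ-bond cleaves heterolytically; both bonding electrons depart with Br⁻, leaving a secondary carbocation at the α-carbon.
Step 2: A hydride (H with its bonding pair) migrates from the adjacent cyclohexyl carbon to the cationic centre — a 1,2-hydride shift — upgrading the secondary cation to a tertiary one.
Step 3: An ethanol molecule (solvent) deprotonates a β-carbon; as the C–H bond breaks, those electrons form the new alkene π bond.
Total: 3 elementary steps.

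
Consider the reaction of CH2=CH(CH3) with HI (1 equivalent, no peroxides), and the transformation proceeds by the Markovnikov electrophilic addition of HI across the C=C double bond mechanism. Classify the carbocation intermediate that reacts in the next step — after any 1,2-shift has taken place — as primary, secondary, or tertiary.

secondary

Step 1: The π electrons of the C=C bond attack a proton of HI; Markovnikov addition places the new C–H on the less-substituted alkene carbon, so the positive charge ends up on the more-substituted carbon — a secondary carbocation. The H–I bond breaks heterolytically, releasing I⁻.
No single 1,2-shift to an adjacent carbon would give a more-substituted cation, so no rearrangement occurs.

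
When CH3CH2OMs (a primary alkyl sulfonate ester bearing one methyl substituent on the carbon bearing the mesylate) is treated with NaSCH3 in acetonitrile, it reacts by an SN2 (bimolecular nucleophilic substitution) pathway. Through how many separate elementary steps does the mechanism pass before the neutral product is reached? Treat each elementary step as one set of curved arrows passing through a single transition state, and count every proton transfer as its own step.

Step 1: CH3S⁻ attacks the back face of the α-carbon while MsO⁻ departs with the C–O bonding pair — a single concerted displacement through a pentacoordinate transition state.
Total: 1 elementary step.

1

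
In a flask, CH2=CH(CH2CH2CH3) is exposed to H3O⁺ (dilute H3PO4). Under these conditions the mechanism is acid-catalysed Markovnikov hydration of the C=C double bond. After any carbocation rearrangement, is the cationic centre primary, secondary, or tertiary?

secondary

Step 1: Protonation of the alkene by H3O⁺: the π bond acts as the nucleophile and picks up H⁺, giving the more stable (Markovnikov) secondary carbocation. H2O is released.
No single 1,2-shift to an adjacent carbon would give a more-substituted cation, so no rearrangement occurs.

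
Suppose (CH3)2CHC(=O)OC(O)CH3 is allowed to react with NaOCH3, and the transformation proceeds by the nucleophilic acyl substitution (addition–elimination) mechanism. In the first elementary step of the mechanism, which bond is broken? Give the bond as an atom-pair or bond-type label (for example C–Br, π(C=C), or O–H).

π(C=O)

Step 1: Nucleophilic addition of CH3O⁻ to the acyl carbon breaks the π(C=O) bond and yields a tetrahedral, anionic intermediate.
The bond broken in this step is the π(C=O) bond.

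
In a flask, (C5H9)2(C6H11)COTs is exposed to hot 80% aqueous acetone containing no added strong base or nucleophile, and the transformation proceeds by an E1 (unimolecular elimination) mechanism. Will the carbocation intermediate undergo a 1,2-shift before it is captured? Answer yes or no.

The first-formed carbocation is tertiary.
No single 1,2-shift to an adjacent carbon would produce a more-substituted cation than the one already present, so no rearrangement occurs.

no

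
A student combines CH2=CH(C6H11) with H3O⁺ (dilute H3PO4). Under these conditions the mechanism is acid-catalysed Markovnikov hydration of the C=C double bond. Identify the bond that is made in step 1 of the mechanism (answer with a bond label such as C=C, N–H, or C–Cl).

Step 1: The π electrons of the C=C bond attack a proton of H3O⁺; Markovnikov addition places the new C–H on the less-substituted alkene carbon, so the positive charge ends up on the more-substituted carbon — a secondary carbocation. H2O is released.
The bond formed in this step is the C–H bond.

C–H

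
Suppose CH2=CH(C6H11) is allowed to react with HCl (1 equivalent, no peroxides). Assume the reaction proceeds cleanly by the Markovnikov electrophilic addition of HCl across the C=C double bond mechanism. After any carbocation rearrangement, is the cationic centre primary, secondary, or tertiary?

Step 1: Electrophilic addition begins with the π(C=C) electrons forming a bond to the proton of HCl. Following Markovnikov's rule, the resulting cation is secondary. The H–Cl bond breaks heterolytically, releasing Cl⁻.
Step 2: A hydride (H with its bonding pair) migrates from the adjacent cyclohexyl carbon to the cationic centre — a 1,2-hydride shift — upgrading the secondary cation to a tertiary one.
The cation rearranges from secondary to tertiary via a 1,2-hydride shift from the adjacent cyclohexyl carbon; the tertiary cation is what reacts next.

tertiary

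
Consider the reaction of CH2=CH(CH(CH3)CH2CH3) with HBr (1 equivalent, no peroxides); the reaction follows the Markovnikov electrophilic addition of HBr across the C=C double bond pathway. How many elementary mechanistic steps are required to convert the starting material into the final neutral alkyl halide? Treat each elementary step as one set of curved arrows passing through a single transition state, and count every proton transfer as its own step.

3

Step 1: The π electrons of the C=C bond attack a proton of HBr; Markovnikov addition places the new C–H on the less-substituted alkene carbon, so the positive charge ends up on the more-substituted carbon — a secondary carbocation. The H–Br bond breaks heterolytically, releasing Br⁻.
Step 2: A hydride (H with its bonding pair) migrates from the adjacent sec-butyl carbon to the cationic centre — a 1,2-hydride shift — upgrading the secondary cation to a tertiary one.
Step 3: The Br⁻ anion donates a lone pair to the carbocation, forming the new C–Br σ-bond and giving the neutral alkyl halide.
Total: 3 elementary steps.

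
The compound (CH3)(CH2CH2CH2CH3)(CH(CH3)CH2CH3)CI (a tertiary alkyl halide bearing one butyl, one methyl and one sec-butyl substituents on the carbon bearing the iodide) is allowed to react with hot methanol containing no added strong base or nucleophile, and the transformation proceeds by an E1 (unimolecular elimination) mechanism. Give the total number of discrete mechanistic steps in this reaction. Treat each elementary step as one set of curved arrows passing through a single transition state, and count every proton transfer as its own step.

2

Step 1: Unassisted departure of I⁻ (taking the C–I bonding pair) generates a tertiary carbocation.
(No 1,2-shift: no single shift to an adjacent carbon would give a more stable cation.)
Step 2: A weak base (a methanol molecule from the solvent) removes a proton from a carbon adjacent to the cationic centre; the electrons of that C–H bond become the new π(C=C) bond, giving the alkene.
Total: 2 elementary steps.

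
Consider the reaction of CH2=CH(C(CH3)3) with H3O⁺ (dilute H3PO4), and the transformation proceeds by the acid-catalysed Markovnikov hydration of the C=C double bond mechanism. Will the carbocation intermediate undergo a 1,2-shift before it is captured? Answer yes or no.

The first-formed carbocation is secondary.
The adjacent tert-butyl carbon has no hydrogen but bears methyl groups; migration of one methyl with its bonding pair (a 1,2-methyl shift) places the charge on a tertiary centre.
Tertiary is more stable than secondary, so the shift occurs.

yes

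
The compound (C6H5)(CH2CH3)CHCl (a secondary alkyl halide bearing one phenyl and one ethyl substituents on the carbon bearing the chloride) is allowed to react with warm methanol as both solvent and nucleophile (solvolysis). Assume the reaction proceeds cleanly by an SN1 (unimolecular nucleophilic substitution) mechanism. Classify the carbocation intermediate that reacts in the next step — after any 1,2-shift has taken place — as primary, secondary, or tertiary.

secondary

Step 1: Unassisted departure of Cl⁻ (taking the C–Cl bonding pair) generates a secondary carbocation.
No single 1,2-shift to an adjacent carbon would give a more-substituted cation, so no rearrangement occurs.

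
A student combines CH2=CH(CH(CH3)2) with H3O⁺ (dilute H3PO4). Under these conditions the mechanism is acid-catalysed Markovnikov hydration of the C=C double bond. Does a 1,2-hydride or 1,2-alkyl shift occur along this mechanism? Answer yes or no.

The first-formed carbocation is secondary.
The adjacent isopropyl carbon already bears 2 other carbon substituents and has a hydrogen to migrate; after a 1,2-hydride shift from that carbon the positive charge sits on a tertiary centre.
Tertiary is more stable than secondary, so the shift occurs.

yes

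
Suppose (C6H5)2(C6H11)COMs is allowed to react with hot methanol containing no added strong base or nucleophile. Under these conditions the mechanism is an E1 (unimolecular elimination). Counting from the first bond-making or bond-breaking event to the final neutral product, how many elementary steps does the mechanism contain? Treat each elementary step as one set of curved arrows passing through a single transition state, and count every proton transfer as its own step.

2

Step 1: The C–O bond breaks with both electrons going to the mesylate; MsO⁻ leaves and a tertiary carbocation remains.
(No 1,2-shift: no single shift to an adjacent carbon would give a more stable cation.)
Step 2: A methanol molecule (solvent) deprotonates a β-carbon; as the C–H bond breaks, those electrons form the new alkene π bond.
Total: 2 elementary steps.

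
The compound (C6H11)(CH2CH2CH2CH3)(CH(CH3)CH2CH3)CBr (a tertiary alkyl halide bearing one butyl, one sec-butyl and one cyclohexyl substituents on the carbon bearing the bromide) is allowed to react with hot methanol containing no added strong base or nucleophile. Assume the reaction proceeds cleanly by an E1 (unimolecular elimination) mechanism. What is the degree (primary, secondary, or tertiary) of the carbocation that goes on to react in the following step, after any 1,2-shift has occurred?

tertiary

Step 1: Rate-determining heterolysis of the C–Br bond gives Br⁻ and a tertiary carbocation.
No single 1,2-shift to an adjacent carbon would give a more-substituted cation, so no rearrangement occurs.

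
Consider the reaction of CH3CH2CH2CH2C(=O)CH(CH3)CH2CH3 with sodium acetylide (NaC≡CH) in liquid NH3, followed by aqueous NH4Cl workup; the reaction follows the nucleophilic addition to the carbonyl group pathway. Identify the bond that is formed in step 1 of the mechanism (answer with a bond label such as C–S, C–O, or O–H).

Step 1: Nucleophilic addition: HC≡C⁻ adds to the carbonyl carbon, pushing the π(C=O) electron pair onto oxygen and giving a tetrahedral alkoxide.
The bond formed in this step is the C–C bond.

C–C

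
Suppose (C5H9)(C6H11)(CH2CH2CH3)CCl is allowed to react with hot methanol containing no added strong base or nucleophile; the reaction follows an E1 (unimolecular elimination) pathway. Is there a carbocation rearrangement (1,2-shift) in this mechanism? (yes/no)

The first-formed carbocation is tertiary.
No single 1,2-shift to an adjacent carbon would produce a more-substituted cation than the one already present, so no rearrangement occurs.

no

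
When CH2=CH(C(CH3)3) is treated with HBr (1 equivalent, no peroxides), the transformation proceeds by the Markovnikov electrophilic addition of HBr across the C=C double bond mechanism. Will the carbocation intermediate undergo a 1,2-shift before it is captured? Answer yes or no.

yes

The first-formed carbocation is secondary.
The adjacent tert-butyl carbon has no hydrogen but bears methyl groups; migration of one methyl with its bonding pair (a 1,2-methyl shift) places the charge on a tertiary centre.
Tertiary is more stable than secondary, so the shift occurs.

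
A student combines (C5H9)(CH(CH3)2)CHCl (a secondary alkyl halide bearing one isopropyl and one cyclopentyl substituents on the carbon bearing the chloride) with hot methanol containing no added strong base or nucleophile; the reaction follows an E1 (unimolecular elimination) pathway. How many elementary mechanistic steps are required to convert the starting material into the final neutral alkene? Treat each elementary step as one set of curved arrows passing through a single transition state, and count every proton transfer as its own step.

3

Step 1: The C–Cl bond breaks with both electrons going to the chloride; Cl⁻ leaves and a secondary carbocation remains.
Step 2: A hydride (H with its bonding pair) migrates from the adjacent isopropyl carbon to the cationic centre — a 1,2-hydride shift — upgrading the secondary cation to a tertiary one.
Step 3: Loss of a β-proton to a methanol molecule of the solvent: the C–H bonding pair collapses toward the cationic carbon to form the C=C π bond, yielding the alkene.
Total: 3 elementary steps.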